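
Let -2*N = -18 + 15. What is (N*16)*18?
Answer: 432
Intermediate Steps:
N = 3/2 (N = -(-18 + 15)/2 = -½*(-3) = 3/2 ≈ 1.5000)
(N*16)*18 = ((3/2)*16)*18 = 24*18 = 432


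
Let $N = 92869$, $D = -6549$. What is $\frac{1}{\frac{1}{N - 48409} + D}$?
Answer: $- \frac{44460}{291168539} \approx -0.00015269$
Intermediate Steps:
$\frac{1}{\frac{1}{N - 48409} + D} = \frac{1}{\frac{1}{92869 - 48409} - 6549} = \frac{1}{\frac{1}{44460} - 6549} = \frac{1}{- \frac{291168539}{44460}} = - \frac{44460}{291168539}$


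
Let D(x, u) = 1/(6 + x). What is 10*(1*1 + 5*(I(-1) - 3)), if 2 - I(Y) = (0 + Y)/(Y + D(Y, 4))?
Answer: -205/2 ≈ -102.50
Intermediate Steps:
I(Y) = 2 - Y/(Y + 1/(6 + Y)) (I(Y) = 2 - (0 + Y)/(Y + 1/(6 + Y)) = 2 - Y/(Y + 1/(6 + Y)))
10*(1*1 + 5*(I(-1) - 3)) = 10*(1*1 + 5*((2 - (6 - 1))/(1 - (6 - 1)) - 3)) = 10*(1 + 5*((2 - 1*5)/(1 - 1*5) - 3)) = 10*(1 + 5*((2 - 5)/(1 - 5) - 3)) = 10*(1 + 5*(-3/(-4) - 3)) = 10*(1 + 5*(-¼*(-3) - 3)) = 10*(1 + 5*(¾ - 3)) = 10*(1 + 5*(-9/4)) = 10*(1 - 45/4) = 10*(-41/4) = -205/2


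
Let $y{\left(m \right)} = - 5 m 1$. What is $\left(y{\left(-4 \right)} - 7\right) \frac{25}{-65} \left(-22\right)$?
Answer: $110$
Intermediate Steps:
$y{\left(m \right)} = - 5 m$
$\left(y{\left(-4 \right)} - 7\right) \frac{25}{-65} \left(-22\right) = \left(\left(-5\right) \left(-4\right) - 7\right) \frac{25}{-65} \left(-22\right) = \left(20 - 7\right) 25 \left(- \frac{1}{65}\right) \left(-22\right) = 13 \left(- \frac{5}{13}\right) \left(-22\right) = \left(-5\right) \left(-22\right) = 110$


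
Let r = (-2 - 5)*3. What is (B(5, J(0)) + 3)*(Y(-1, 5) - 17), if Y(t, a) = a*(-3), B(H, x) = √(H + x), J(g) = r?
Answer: -96 - 128*I ≈ -96.0 - 128.0*I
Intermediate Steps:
r = -21 (r = -7*3 = -21)
J(g) = -21
Y(t, a) = -3*a
(B(5, J(0)) + 3)*(Y(-1, 5) - 17) = (√(5 - 21) + 3)*(-3*5 - 17) = (√(-16) + 3)*(-15 - 17) = (4*I + 3)*(-32) = (3 + 4*I)*(-32) = -96 - 128*I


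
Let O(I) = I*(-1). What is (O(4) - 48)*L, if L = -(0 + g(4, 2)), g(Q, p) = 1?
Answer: 52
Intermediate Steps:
L = -1 (L = -(0 + 1) = -1*1 = -1)
O(I) = -I
(O(4) - 48)*L = (-1*4 - 48)*(-1) = (-4 - 48)*(-1) = -52*(-1) = 52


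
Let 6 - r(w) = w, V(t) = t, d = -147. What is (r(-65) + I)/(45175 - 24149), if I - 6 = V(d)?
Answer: -35/10513 ≈ -0.0033292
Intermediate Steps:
r(w) = 6 - w
I = -141 (I = 6 - 147 = -141)
(r(-65) + I)/(45175 - 24149) = ((6 - 1*(-65)) - 141)/(45175 - 24149) = ((6 + 65) - 141)/21026 = (71 - 141)*(1/21026) = -70*1/21026 = -35/10513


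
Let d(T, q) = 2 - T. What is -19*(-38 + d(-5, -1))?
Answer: 589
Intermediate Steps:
-19*(-38 + d(-5, -1)) = -19*(-38 + (2 - 1*(-5))) = -19*(-38 + (2 + 5)) = -19*(-38 + 7) = -19*(-31) = 589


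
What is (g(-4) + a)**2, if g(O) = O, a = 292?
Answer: 82944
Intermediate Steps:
(g(-4) + a)**2 = (-4 + 292)**2 = 288**2 = 82944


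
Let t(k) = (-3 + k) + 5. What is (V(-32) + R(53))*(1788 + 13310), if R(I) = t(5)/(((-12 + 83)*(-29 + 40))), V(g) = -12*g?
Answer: 4528056278/781 ≈ 5.7978e+6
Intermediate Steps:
t(k) = 2 + k
R(I) = 7/781 (R(I) = (2 + 5)/(((-12 + 83)*(-29 + 40))) = 7/((71*11)) = 7/781)
(V(-32) + R(53))*(1788 + 13310) = (-12*(-32) + 7/781)*(1788 + 13310) = (384 + 7/781)*15098 = (299911/781)*15098 = 4528056278/781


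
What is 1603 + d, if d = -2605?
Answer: -1002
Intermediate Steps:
1603 + d = 1603 - 2605 = -1002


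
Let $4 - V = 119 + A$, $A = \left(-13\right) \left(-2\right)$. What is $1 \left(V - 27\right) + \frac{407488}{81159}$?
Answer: $- \frac{13227224}{81159} \approx -162.98$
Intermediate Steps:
$A = 26$
$V = -141$ ($V = 4 - \left(119 + 26\right) = 4 - 145 = -141$)
$1 \left(V - 27\right) + \frac{407488}{81159} = 1 \left(-141 - 27\right) + \frac{407488}{81159} = 1 \left(-168\right) + 407488 \cdot \frac{1}{81159} = -168 + \frac{407488}{81159} = - \frac{13227224}{81159}$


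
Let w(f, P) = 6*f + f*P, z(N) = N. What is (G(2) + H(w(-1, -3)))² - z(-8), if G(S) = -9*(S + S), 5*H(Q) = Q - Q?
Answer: 1304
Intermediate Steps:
w(f, P) = 6*f + P*f
H(Q) = 0 (H(Q) = (Q - Q)/5 = (⅕)*0 = 0)
G(S) = -18*S
(G(2) + H(w(-1, -3)))² - z(-8) = (-18*2 + 0)² - 1*(-8) = (-36 + 0)² + 8 = (-36)² + 8 = 1296 + 8 = 1304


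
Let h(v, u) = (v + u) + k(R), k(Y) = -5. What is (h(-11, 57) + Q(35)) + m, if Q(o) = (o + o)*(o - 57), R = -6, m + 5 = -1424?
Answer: -2928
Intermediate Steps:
m = -1429 (m = -5 - 1424 = -1429)
Q(o) = 2*o*(-57 + o) (Q(o) = (2*o)*(-57 + o) = 2*o*(-57 + o))
h(v, u) = -5 + u + v (h(v, u) = (v + u) - 5 = (u + v) - 5 = -5 + u + v)
(h(-11, 57) + Q(35)) + m = ((-5 + 57 - 11) + 2*35*(-57 + 35)) - 1429 = (41 + 2*35*(-22)) - 1429 = (41 - 1540) - 1429 = -1499 - 1429 = -2928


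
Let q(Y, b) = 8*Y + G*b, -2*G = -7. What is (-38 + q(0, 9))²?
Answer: 169/4 ≈ 42.250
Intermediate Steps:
G = 7/2 (G = -½*(-7) = 7/2 ≈ 3.5000)
q(Y, b) = 8*Y + 7*b/2
(-38 + q(0, 9))² = (-38 + (8*0 + (7/2)*9))² = (-38 + (0 + 63/2))² = (-38 + 63/2)² = (-13/2)² = 169/4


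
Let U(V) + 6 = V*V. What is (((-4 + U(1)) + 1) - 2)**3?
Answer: -1000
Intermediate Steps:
U(V) = -6 + V**2 (U(V) = -6 + V*V = -6 + V**2)
(((-4 + U(1)) + 1) - 2)**3 = (((-4 + (-6 + 1**2)) + 1) - 2)**3 = (((-4 + (-6 + 1)) + 1) - 2)**3 = (((-4 - 5) + 1) - 2)**3 = ((-9 + 1) - 2)**3 = (-8 - 2)**3 = (-10)**3 = -1000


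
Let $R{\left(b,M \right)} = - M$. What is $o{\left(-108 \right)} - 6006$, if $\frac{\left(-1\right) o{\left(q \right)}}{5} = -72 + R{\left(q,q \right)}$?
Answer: $-6186$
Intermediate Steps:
$o{\left(q \right)} = 360 + 5 q$ ($o{\left(q \right)} = - 5 \left(-72 - q\right) = 360 + 5 q$)
$o{\left(-108 \right)} - 6006 = \left(360 + 5 \left(-108\right)\right) - 6006 = \left(360 - 540\right) - 6006 = -180 - 6006 = -6186$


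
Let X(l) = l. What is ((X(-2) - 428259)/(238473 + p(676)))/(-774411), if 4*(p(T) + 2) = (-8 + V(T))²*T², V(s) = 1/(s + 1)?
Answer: 196284435869/2678832036272936049 ≈ 7.3272e-8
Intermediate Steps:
V(s) = 1/(1 + s)
p(T) = -2 + T²*(-8 + 1/(1 + T))²/4 (p(T) = -2 + ((-8 + 1/(1 + T))²*T²)/4 = -2 + (T²*(-8 + 1/(1 + T))²)/4 = -2 + T²*(-8 + 1/(1 + T))²/4)
((X(-2) - 428259)/(238473 + p(676)))/(-774411) = ((-2 - 428259)/(238473 + (-2 + (¼)*676²*(7 + 8*676)²/(1 + 676)²)))/(-774411) = -428261/(238473 + (-2 + (¼)*456976*(7 + 5408)²/677²))*(-1/774411) = -428261/(238473 + (-2 + (¼)*456976*(1/458329)*5415²))*(-1/774411) = -428261/(238473 + (-2 + (¼)*456976*(1/458329)*29322225))*(-1/774411) = -428261/(238473 + (-2 + 3349888272900/458329))*(-1/774411) = -428261/(238473 + 3349887356242/458329)*(-1/774411) = -428261/3459186447859/458329*(-1/774411) = -428261*458329/3459186447859*(-1/774411) = -196284435869/3459186447859*(-1/774411) = 196284435869/2678832036272936049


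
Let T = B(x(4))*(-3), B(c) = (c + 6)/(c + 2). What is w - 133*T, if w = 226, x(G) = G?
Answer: 891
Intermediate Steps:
B(c) = (6 + c)/(2 + c)
T = -5 (T = ((6 + 4)/(2 + 4))*(-3) = (10/6)*(-3) = ((⅙)*10)*(-3) = (5/3)*(-3) = -5)
w - 133*T = 226 - 133*(-5) = 226 + 665 = 891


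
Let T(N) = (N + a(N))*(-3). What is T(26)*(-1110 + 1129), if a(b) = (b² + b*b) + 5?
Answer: -78831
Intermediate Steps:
a(b) = 5 + 2*b² (a(b) = (b² + b²) + 5 = 2*b² + 5 = 5 + 2*b²)
T(N) = -15 - 6*N² - 3*N (T(N) = (N + (5 + 2*N²))*(-3) = (5 + N + 2*N²)*(-3) = -15 - 6*N² - 3*N)
T(26)*(-1110 + 1129) = (-15 - 6*26² - 3*26)*(-1110 + 1129) = (-15 - 6*676 - 78)*19 = (-15 - 4056 - 78)*19 = -4149*19 = -78831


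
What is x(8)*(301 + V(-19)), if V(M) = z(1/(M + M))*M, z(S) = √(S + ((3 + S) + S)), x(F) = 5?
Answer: 1505 - 5*√4218/2 ≈ 1342.6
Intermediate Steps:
z(S) = √(3 + 3*S) (z(S) = √(S + (3 + 2*S)) = √(3 + 3*S))
V(M) = M*√(3 + 3/(2*M)) (V(M) = √(3 + 3/(M + M))*M = √(3 + 3/((2*M)))*M = √(3 + 3*(1/(2*M)))*M = √(3 + 3/(2*M))*M = M*√(3 + 3/(2*M)))
x(8)*(301 + V(-19)) = 5*(301 + (½)*(-19)*√(12 + 6/(-19))) = 5*(301 + (½)*(-19)*√(12 + 6*(-1/19))) = 5*(301 + (½)*(-19)*√(12 - 6/19)) = 5*(301 + (½)*(-19)*√(222/19)) = 5*(301 + (½)*(-19)*(√4218/19)) = 5*(301 - √4218/2) = 1505 - 5*√4218/2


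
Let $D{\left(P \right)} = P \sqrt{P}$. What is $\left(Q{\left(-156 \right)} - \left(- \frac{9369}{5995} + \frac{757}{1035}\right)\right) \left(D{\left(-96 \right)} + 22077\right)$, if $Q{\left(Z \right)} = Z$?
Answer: $- \frac{8588122480}{2507} + \frac{4929505280 i \sqrt{6}}{82731} \approx -3.4257 \cdot 10^{6} + 1.4595 \cdot 10^{5} i$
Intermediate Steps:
$D{\left(P \right)} = P^{\frac{3}{2}}$
$\left(Q{\left(-156 \right)} - \left(- \frac{9369}{5995} + \frac{757}{1035}\right)\right) \left(D{\left(-96 \right)} + 22077\right) = \left(-156 - \left(- \frac{9369}{5995} + \frac{757}{1035}\right)\right) \left(\left(-96\right)^{\frac{3}{2}} + 22077\right) = \left(-156 - \left(\frac{757}{1035} + 18738 \left(- \frac{1}{11990}\right)\right)\right) \left(- 384 i \sqrt{6} + 22077\right) = \left(-156 - - \frac{206348}{248193}\right) \left(22077 - 384 i \sqrt{6}\right) = \left(-156 + \left(- \frac{757}{1035} + \frac{9369}{5995}\right)\right) \left(22077 - 384 i \sqrt{6}\right) = \left(-156 + \frac{206348}{248193}\right) \left(22077 - 384 i \sqrt{6}\right) = - \frac{38511760 \left(22077 - 384 i \sqrt{6}\right)}{248193} = - \frac{8588122480}{2507} + \frac{4929505280 i \sqrt{6}}{82731}$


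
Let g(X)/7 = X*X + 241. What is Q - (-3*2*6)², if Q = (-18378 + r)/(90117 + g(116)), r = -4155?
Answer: -241073349/185996 ≈ -1296.1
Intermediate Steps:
g(X) = 1687 + 7*X² (g(X) = 7*(X*X + 241) = 7*(X² + 241) = 7*(241 + X²) = 1687 + 7*X²)
Q = -22533/185996 (Q = (-18378 - 4155)/(90117 + (1687 + 7*116²)) = -22533/(90117 + (1687 + 7*13456)) = -22533/(90117 + (1687 + 94192)) = -22533/(90117 + 95879) = -22533/185996 ≈ -0.12115)
Q - (-3*2*6)² = -22533/185996 - (-3*2*6)² = -22533/185996 - (-6*6)² = -22533/185996 - 1*(-36)² = -22533/185996 - 1*1296 = -22533/185996 - 1296 = -241073349/185996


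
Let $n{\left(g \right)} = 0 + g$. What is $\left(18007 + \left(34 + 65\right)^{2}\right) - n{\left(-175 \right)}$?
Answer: $27983$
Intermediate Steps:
$n{\left(g \right)} = g$
$\left(18007 + \left(34 + 65\right)^{2}\right) - n{\left(-175 \right)} = \left(18007 + \left(34 + 65\right)^{2}\right) - -175 = \left(18007 + 99^{2}\right) + 175 = \left(18007 + 9801\right) + 175 = 27808 + 175 = 27983$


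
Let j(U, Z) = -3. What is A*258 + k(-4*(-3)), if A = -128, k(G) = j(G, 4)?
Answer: -33027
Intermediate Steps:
k(G) = -3
A*258 + k(-4*(-3)) = -128*258 - 3 = -33024 - 3 = -33027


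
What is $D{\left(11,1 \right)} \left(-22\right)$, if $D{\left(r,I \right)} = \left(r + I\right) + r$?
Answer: $-506$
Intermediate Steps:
$D{\left(r,I \right)} = I + 2 r$ ($D{\left(r,I \right)} = \left(I + r\right) + r = I + 2 r$)
$D{\left(11,1 \right)} \left(-22\right) = \left(1 + 2 \cdot 11\right) \left(-22\right) = \left(1 + 22\right) \left(-22\right) = 23 \left(-22\right) = -506$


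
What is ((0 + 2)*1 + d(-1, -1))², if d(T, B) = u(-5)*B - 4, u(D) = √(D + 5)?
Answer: 4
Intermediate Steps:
u(D) = √(5 + D)
d(T, B) = -4 (d(T, B) = √(5 - 5)*B - 4 = √0*B - 4 = 0*B - 4 = 0 - 4 = -4)
((0 + 2)*1 + d(-1, -1))² = ((0 + 2)*1 - 4)² = (2*1 - 4)² = (2 - 4)² = (-2)² = 4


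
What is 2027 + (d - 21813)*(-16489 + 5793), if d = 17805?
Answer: 42871595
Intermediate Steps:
2027 + (d - 21813)*(-16489 + 5793) = 2027 + (17805 - 21813)*(-16489 + 5793) = 2027 - 4008*(-10696) = 2027 + 42869568 = 42871595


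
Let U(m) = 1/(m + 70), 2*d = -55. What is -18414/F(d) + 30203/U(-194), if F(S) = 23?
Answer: -86157370/23 ≈ -3.7460e+6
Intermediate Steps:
d = -55/2 (d = (1/2)*(-55) = -55/2 ≈ -27.500)
U(m) = 1/(70 + m)
-18414/F(d) + 30203/U(-194) = -18414/23 + 30203/(1/(70 - 194)) = -18414*1/23 + 30203/(1/(-124)) = -18414/23 + 30203/(-1/124) = -18414/23 + 30203*(-124) = -18414/23 - 3745172 = -86157370/23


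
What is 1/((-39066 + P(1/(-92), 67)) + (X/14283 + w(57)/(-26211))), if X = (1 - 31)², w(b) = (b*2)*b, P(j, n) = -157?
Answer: -13865619/543853737779 ≈ -2.5495e-5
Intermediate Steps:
w(b) = 2*b² (w(b) = (2*b)*b = 2*b²)
X = 900 (X = (-30)² = 900)
1/((-39066 + P(1/(-92), 67)) + (X/14283 + w(57)/(-26211))) = 1/((-39066 - 157) + (900/14283 + (2*57²)/(-26211))) = 1/(-39223 + (900*(1/14283) + (2*3249)*(-1/26211))) = 1/(-39223 + (100/1587 + 6498*(-1/26211))) = 1/(-39223 + (100/1587 - 2166/8737)) = 1/(-39223 - 2563742/13865619) = 1/(-543853737779/13865619) = -13865619/543853737779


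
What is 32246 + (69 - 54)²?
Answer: 32471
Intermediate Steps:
32246 + (69 - 54)² = 32246 + 15² = 32246 + 225 = 32471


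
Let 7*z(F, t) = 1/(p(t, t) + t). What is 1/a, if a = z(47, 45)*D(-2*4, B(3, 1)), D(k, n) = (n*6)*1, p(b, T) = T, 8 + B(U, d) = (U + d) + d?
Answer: -35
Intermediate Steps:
B(U, d) = -8 + U + 2*d (B(U, d) = -8 + ((U + d) + d) = -8 + (U + 2*d) = -8 + U + 2*d)
D(k, n) = 6*n (D(k, n) = (6*n)*1 = 6*n)
z(F, t) = 1/(14*t) (z(F, t) = 1/(7*(t + t)) = 1/(7*((2*t))) = (1/(2*t))/7 = 1/(14*t))
a = -1/35 (a = ((1/14)/45)*(6*(-8 + 3 + 2*1)) = ((1/14)*(1/45))*(6*(-8 + 3 + 2)) = (6*(-3))/630 = (1/630)*(-18) = -1/35 ≈ -0.028571)
1/a = 1/(-1/35) = -35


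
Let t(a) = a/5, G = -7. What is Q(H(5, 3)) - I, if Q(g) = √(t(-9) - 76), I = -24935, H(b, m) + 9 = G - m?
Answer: 24935 + I*√1945/5 ≈ 24935.0 + 8.8204*I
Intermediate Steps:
H(b, m) = -16 - m (H(b, m) = -9 + (-7 - m) = -16 - m)
t(a) = a/5 (t(a) = a*(⅕) = a/5)
Q(g) = I*√1945/5 (Q(g) = √((⅕)*(-9) - 76) = √(-9/5 - 76) = √(-389/5) = I*√1945/5)
Q(H(5, 3)) - I = I*√1945/5 - 1*(-24935) = I*√1945/5 + 24935 = 24935 + I*√1945/5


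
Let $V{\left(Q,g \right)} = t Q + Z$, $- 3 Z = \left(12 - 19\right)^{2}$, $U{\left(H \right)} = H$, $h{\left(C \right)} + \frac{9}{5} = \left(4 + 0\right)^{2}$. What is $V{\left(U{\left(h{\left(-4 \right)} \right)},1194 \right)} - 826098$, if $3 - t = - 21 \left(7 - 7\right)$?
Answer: $- \frac{12391076}{15} \approx -8.2607 \cdot 10^{5}$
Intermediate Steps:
$h{\left(C \right)} = \frac{71}{5}$ ($h{\left(C \right)} = - \frac{9}{5} + \left(4 + 0\right)^{2} = - \frac{9}{5} + 4^{2} = - \frac{9}{5} + 16 = \frac{71}{5}$)
$Z = - \frac{49}{3}$ ($Z = - \frac{\left(12 - 19\right)^{2}}{3} = - \frac{\left(-7\right)^{2}}{3} = \left(- \frac{1}{3}\right) 49 = - \frac{49}{3} \approx -16.333$)
$t = 3$ ($t = 3 - - 21 \left(7 - 7\right) = 3 - \left(-21\right) 0 = 3 - 0 = 3 + 0 = 3$)
$V{\left(Q,g \right)} = - \frac{49}{3} + 3 Q$ ($V{\left(Q,g \right)} = 3 Q - \frac{49}{3} = - \frac{49}{3} + 3 Q$)
$V{\left(U{\left(h{\left(-4 \right)} \right)},1194 \right)} - 826098 = \left(- \frac{49}{3} + 3 \cdot \frac{71}{5}\right) - 826098 = \left(- \frac{49}{3} + \frac{213}{5}\right) - 826098 = \frac{394}{15} - 826098 = - \frac{12391076}{15}$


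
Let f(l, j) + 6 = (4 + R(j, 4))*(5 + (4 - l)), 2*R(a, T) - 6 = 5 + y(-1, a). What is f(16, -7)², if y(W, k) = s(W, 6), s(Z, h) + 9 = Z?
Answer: 5625/4 ≈ 1406.3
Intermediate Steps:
s(Z, h) = -9 + Z
y(W, k) = -9 + W
R(a, T) = ½ (R(a, T) = 3 + (5 + (-9 - 1))/2 = 3 + (5 - 10)/2 = 3 + (½)*(-5) = 3 - 5/2 = ½)
f(l, j) = 69/2 - 9*l/2 (f(l, j) = -6 + (4 + ½)*(5 + (4 - l)) = -6 + 9*(9 - l)/2 = -6 + (81/2 - 9*l/2) = 69/2 - 9*l/2)
f(16, -7)² = (69/2 - 9/2*16)² = (69/2 - 72)² = (-75/2)² = 5625/4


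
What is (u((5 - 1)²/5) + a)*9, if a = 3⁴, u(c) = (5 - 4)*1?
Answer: 738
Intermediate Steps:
u(c) = 1 (u(c) = 1*1 = 1)
a = 81
(u((5 - 1)²/5) + a)*9 = (1 + 81)*9 = 82*9 = 738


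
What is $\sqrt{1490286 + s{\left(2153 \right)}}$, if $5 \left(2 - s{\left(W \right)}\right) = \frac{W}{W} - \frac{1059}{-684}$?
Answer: $\frac{\sqrt{484194405615}}{570} \approx 1220.8$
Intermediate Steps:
$s{\left(W \right)} = \frac{1699}{1140}$ ($s{\left(W \right)} = 2 - \frac{\frac{W}{W} - \frac{1059}{-684}}{5} = 2 - \frac{1 - - \frac{353}{228}}{5} = 2 - \frac{1 + \frac{353}{228}}{5} = 2 - \frac{581}{1140} = \frac{1699}{1140}$)
$\sqrt{1490286 + s{\left(2153 \right)}} = \sqrt{1490286 + \frac{1699}{1140}} = \sqrt{\frac{1698927739}{1140}} = \frac{\sqrt{484194405615}}{570}$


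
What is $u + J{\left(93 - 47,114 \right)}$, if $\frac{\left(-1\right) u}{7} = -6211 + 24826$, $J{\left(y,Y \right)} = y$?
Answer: $-130259$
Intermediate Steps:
$u = -130305$ ($u = - 7 \left(-6211 + 24826\right) = \left(-7\right) 18615 = -130305$)
$u + J{\left(93 - 47,114 \right)} = -130305 + \left(93 - 47\right) = -130305 + 46 = -130259$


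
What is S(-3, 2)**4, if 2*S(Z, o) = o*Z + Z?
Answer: 6561/16 ≈ 410.06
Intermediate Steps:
S(Z, o) = Z/2 + Z*o/2 (S(Z, o) = (o*Z + Z)/2 = (Z*o + Z)/2 = (Z + Z*o)/2 = Z/2 + Z*o/2)
S(-3, 2)**4 = ((1/2)*(-3)*(1 + 2))**4 = ((1/2)*(-3)*3)**4 = (-9/2)**4 = 6561/16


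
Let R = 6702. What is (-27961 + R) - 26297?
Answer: -47556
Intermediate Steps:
(-27961 + R) - 26297 = (-27961 + 6702) - 26297 = -21259 - 26297 = -47556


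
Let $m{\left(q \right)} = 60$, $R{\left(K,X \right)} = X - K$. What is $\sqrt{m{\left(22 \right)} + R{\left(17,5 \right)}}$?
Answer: $4 \sqrt{3} \approx 6.9282$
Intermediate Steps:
$\sqrt{m{\left(22 \right)} + R{\left(17,5 \right)}} = \sqrt{60 + \left(5 - 17\right)} = \sqrt{60 - 12} = \sqrt{48} = 4 \sqrt{3}$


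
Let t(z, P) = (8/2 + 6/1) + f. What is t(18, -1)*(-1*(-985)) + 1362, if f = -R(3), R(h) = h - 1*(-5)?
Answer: 3332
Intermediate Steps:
R(h) = 5 + h (R(h) = h + 5 = 5 + h)
f = -8 (f = -(5 + 3) = -1*8 = -8)
t(z, P) = 2 (t(z, P) = (8/2 + 6/1) - 8 = (8*(½) + 6*1) - 8 = (4 + 6) - 8 = 10 - 8 = 2)
t(18, -1)*(-1*(-985)) + 1362 = 2*(-1*(-985)) + 1362 = 2*985 + 1362 = 1970 + 1362 = 3332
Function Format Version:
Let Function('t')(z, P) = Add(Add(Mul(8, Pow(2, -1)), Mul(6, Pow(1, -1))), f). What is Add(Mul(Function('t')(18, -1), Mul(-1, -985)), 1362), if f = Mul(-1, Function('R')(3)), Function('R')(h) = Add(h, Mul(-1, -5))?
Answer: 3332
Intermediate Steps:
Function('R')(h) = Add(5, h) (Function('R')(h) = Add(h, 5) = Add(5, h))
f = -8 (f = Mul(-1, Add(5, 3)) = Mul(-1, 8) = -8)
Function('t')(z, P) = 2 (Function('t')(z, P) = Add(Add(Mul(8, Pow(2, -1)), Mul(6, Pow(1, -1))), -8) = Add(Add(Mul(8, Rational(1, 2)), Mul(6, 1)), -8) = Add(Add(4, 6), -8) = Add(10, -8) = 2)
Add(Mul(Function('t')(18, -1), Mul(-1, -985)), 1362) = Add(Mul(2, Mul(-1, -985)), 1362) = Add(Mul(2, 985), 1362) = Add(1970, 1362) = 3332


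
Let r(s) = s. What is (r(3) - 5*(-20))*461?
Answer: 47483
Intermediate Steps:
(r(3) - 5*(-20))*461 = (3 - 5*(-20))*461 = (3 + 100)*461 = 103*461 = 47483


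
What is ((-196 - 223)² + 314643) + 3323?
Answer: 493527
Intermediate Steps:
((-196 - 223)² + 314643) + 3323 = ((-419)² + 314643) + 3323 = (175561 + 314643) + 3323 = 490204 + 3323 = 493527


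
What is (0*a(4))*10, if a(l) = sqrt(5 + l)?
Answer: 0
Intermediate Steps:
(0*a(4))*10 = (0*sqrt(5 + 4))*10 = (0*sqrt(9))*10 = (0*3)*10 = 0*10 = 0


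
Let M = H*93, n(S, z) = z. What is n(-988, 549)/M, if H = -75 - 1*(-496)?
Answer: 183/13051 ≈ 0.014022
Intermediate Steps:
H = 421 (H = -75 + 496 = 421)
M = 39153 (M = 421*93 = 39153)
n(-988, 549)/M = 549/39153 = 549*(1/39153) = 183/13051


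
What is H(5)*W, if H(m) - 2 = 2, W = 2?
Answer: 8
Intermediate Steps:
H(m) = 4 (H(m) = 2 + 2 = 4)
H(5)*W = 4*2 = 8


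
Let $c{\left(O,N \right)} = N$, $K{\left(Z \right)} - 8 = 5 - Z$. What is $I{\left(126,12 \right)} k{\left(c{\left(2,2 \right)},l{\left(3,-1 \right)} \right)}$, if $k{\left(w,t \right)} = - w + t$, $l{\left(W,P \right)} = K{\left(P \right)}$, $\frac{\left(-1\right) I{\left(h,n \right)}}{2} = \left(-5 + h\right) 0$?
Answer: $0$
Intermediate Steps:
$I{\left(h,n \right)} = 0$ ($I{\left(h,n \right)} = - 2 \left(-5 + h\right) 0 = \left(-2\right) 0 = 0$)
$K{\left(Z \right)} = 13 - Z$ ($K{\left(Z \right)} = 8 - \left(-5 + Z\right) = 13 - Z$)
$l{\left(W,P \right)} = 13 - P$
$k{\left(w,t \right)} = t - w$
$I{\left(126,12 \right)} k{\left(c{\left(2,2 \right)},l{\left(3,-1 \right)} \right)} = 0 \left(\left(13 - -1\right) - 2\right) = 0 \left(\left(13 + 1\right) - 2\right) = 0 \left(14 - 2\right) = 0 \cdot 12 = 0$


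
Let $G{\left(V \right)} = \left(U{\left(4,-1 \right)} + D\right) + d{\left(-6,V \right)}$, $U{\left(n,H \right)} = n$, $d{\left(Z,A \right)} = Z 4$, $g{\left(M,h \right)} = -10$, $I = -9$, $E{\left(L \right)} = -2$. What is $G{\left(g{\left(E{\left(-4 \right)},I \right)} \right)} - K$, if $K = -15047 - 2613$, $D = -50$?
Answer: $17590$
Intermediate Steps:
$d{\left(Z,A \right)} = 4 Z$
$G{\left(V \right)} = -70$ ($G{\left(V \right)} = \left(4 - 50\right) + 4 \left(-6\right) = -46 - 24 = -70$)
$K = -17660$
$G{\left(g{\left(E{\left(-4 \right)},I \right)} \right)} - K = -70 - -17660 = -70 + 17660 = 17590$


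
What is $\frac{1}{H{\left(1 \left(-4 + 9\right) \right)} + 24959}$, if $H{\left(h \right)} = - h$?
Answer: $\frac{1}{24954} \approx 4.0074 \cdot 10^{-5}$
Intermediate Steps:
$\frac{1}{H{\left(1 \left(-4 + 9\right) \right)} + 24959} = \frac{1}{- 1 \left(-4 + 9\right) + 24959} = \frac{1}{- 1 \cdot 5 + 24959} = \frac{1}{\left(-1\right) 5 + 24959} = \frac{1}{-5 + 24959} = \frac{1}{24954}$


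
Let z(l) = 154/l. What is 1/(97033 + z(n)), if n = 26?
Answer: 13/1261506 ≈ 1.0305e-5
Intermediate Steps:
1/(97033 + z(n)) = 1/(97033 + 154/26) = 1/(97033 + 154*(1/26)) = 1/(97033 + 77/13) = 1/(1261506/13) = 13/1261506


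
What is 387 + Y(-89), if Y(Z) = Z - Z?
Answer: 387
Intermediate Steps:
Y(Z) = 0
387 + Y(-89) = 387 + 0 = 387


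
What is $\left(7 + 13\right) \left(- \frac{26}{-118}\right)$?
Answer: $\frac{260}{59} \approx 4.4068$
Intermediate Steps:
$\left(7 + 13\right) \left(- \frac{26}{-118}\right) = 20 \left(\left(-26\right) \left(- \frac{1}{118}\right)\right) = 20 \cdot \frac{13}{59} = \frac{260}{59}$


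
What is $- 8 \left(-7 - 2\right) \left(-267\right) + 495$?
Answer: $-18729$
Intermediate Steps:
$- 8 \left(-7 - 2\right) \left(-267\right) + 495 = \left(-8\right) \left(-9\right) \left(-267\right) + 495 = 72 \left(-267\right) + 495 = -19224 + 495 = -18729$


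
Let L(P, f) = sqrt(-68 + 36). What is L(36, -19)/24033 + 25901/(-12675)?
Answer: -25901/12675 + 4*I*sqrt(2)/24033 ≈ -2.0435 + 0.00023538*I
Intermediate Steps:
L(P, f) = 4*I*sqrt(2) (L(P, f) = sqrt(-32) = 4*I*sqrt(2))
L(36, -19)/24033 + 25901/(-12675) = (4*I*sqrt(2))/24033 + 25901/(-12675) = (4*I*sqrt(2))*(1/24033) + 25901*(-1/12675) = 4*I*sqrt(2)/24033 - 25901/12675 = -25901/12675 + 4*I*sqrt(2)/24033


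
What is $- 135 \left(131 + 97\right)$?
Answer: $-30780$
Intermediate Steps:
$- 135 \left(131 + 97\right) = \left(-135\right) 228 = -30780$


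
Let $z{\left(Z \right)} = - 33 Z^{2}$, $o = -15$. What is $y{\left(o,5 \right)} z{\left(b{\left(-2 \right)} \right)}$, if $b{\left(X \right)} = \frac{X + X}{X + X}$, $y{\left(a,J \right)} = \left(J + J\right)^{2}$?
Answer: $-3300$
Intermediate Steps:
$y{\left(a,J \right)} = 4 J^{2}$ ($y{\left(a,J \right)} = \left(2 J\right)^{2} = 4 J^{2}$)
$b{\left(X \right)} = 1$ ($b{\left(X \right)} = \frac{2 X}{2 X} = 2 X \frac{1}{2 X} = 1$)
$y{\left(o,5 \right)} z{\left(b{\left(-2 \right)} \right)} = 4 \cdot 5^{2} \left(- 33 \cdot 1^{2}\right) = 4 \cdot 25 \left(\left(-33\right) 1\right) = 100 \left(-33\right) = -3300$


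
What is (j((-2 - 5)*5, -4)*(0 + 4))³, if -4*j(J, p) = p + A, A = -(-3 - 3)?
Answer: -8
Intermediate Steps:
A = 6 (A = -1*(-6) = 6)
j(J, p) = -3/2 - p/4 (j(J, p) = -(p + 6)/4 = -(6 + p)/4 = -3/2 - p/4)
(j((-2 - 5)*5, -4)*(0 + 4))³ = ((-3/2 - ¼*(-4))*(0 + 4))³ = ((-3/2 + 1)*4)³ = (-½*4)³ = (-2)³ = -8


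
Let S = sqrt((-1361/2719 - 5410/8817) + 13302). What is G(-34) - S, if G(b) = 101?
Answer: 101 - sqrt(7644351763918244037)/23973423 ≈ -14.329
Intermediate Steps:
S = sqrt(7644351763918244037)/23973423 (S = sqrt((-1361*1/2719 - 5410*1/8817) + 13302) = sqrt((-1361/2719 - 5410/8817) + 13302) = sqrt(-26709727/23973423 + 13302) = sqrt(318867763019/23973423) = sqrt(7644351763918244037)/23973423 ≈ 115.33)
G(-34) - S = 101 - sqrt(7644351763918244037)/23973423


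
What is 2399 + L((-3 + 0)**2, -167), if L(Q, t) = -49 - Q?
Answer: 2341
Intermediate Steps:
2399 + L((-3 + 0)**2, -167) = 2399 + (-49 - (-3 + 0)**2) = 2399 + (-49 - 1*(-3)**2) = 2399 + (-49 - 1*9) = 2399 + (-49 - 9) = 2399 - 58 = 2341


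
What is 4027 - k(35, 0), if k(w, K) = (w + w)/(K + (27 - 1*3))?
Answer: 48289/12 ≈ 4024.1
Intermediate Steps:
k(w, K) = 2*w/(24 + K) (k(w, K) = (2*w)/(K + (27 - 3)) = (2*w)/(K + 24) = (2*w)/(24 + K) = 2*w/(24 + K))
4027 - k(35, 0) = 4027 - 2*35/(24 + 0) = 4027 - 2*35/24 = 4027 - 1*35/12 = 4027 - 35/12 = 48289/12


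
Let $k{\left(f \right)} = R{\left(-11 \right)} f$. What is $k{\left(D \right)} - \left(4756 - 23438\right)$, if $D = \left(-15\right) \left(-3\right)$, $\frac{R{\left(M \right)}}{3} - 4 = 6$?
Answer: $20032$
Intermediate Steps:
$R{\left(M \right)} = 30$ ($R{\left(M \right)} = 12 + 3 \cdot 6 = 12 + 18 = 30$)
$D = 45$
$k{\left(f \right)} = 30 f$
$k{\left(D \right)} - \left(4756 - 23438\right) = 30 \cdot 45 - \left(4756 - 23438\right) = 1350 - \left(4756 - 23438\right) = 1350 - -18682 = 1350 + 18682 = 20032$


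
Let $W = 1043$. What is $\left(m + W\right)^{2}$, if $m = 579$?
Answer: $2630884$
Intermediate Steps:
$\left(m + W\right)^{2} = \left(579 + 1043\right)^{2} = 1622^{2} = 2630884$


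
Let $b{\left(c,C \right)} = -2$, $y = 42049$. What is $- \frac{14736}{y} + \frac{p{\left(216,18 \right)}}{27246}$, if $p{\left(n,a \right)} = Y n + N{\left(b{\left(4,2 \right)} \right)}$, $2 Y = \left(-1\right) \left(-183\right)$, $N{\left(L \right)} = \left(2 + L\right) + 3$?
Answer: $\frac{143228509}{381889018} \approx 0.37505$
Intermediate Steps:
$N{\left(L \right)} = 5 + L$
$Y = \frac{183}{2}$ ($Y = \frac{\left(-1\right) \left(-183\right)}{2} = \frac{1}{2} \cdot 183 = \frac{183}{2} \approx 91.5$)
$p{\left(n,a \right)} = 3 + \frac{183 n}{2}$ ($p{\left(n,a \right)} = \frac{183 n}{2} + \left(5 - 2\right) = \frac{183 n}{2} + 3 = 3 + \frac{183 n}{2}$)
$- \frac{14736}{y} + \frac{p{\left(216,18 \right)}}{27246} = - \frac{14736}{42049} + \frac{3 + \frac{183}{2} \cdot 216}{27246} = \left(-14736\right) \frac{1}{42049} + \left(3 + 19764\right) \frac{1}{27246} = - \frac{14736}{42049} + 19767 \cdot \frac{1}{27246} = - \frac{14736}{42049} + \frac{6589}{9082} = \frac{143228509}{381889018}$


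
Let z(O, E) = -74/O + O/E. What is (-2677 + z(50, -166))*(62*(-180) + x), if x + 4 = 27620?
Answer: -91470198776/2075 ≈ -4.4082e+7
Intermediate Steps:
x = 27616 (x = -4 + 27620 = 27616)
(-2677 + z(50, -166))*(62*(-180) + x) = (-2677 + (-74/50 + 50/(-166)))*(62*(-180) + 27616) = (-2677 + (-74*1/50 + 50*(-1/166)))*(-11160 + 27616) = (-2677 + (-37/25 - 25/83))*16456 = (-2677 - 3696/2075)*16456 = -5558471/2075*16456 = -91470198776/2075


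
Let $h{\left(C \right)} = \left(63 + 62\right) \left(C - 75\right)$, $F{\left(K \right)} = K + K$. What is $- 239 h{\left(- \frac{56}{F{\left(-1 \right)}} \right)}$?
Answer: $1404125$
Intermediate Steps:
$F{\left(K \right)} = 2 K$
$h{\left(C \right)} = -9375 + 125 C$ ($h{\left(C \right)} = 125 \left(-75 + C\right) = -9375 + 125 C$)
$- 239 h{\left(- \frac{56}{F{\left(-1 \right)}} \right)} = - 239 \left(-9375 + 125 \left(- \frac{56}{2 \left(-1\right)}\right)\right) = - 239 \left(-9375 + 125 \left(- \frac{56}{-2}\right)\right) = - 239 \left(-9375 + 125 \left(\left(-56\right) \left(- \frac{1}{2}\right)\right)\right) = - 239 \left(-9375 + 125 \cdot 28\right) = - 239 \left(-9375 + 3500\right) = \left(-239\right) \left(-5875\right) = 1404125$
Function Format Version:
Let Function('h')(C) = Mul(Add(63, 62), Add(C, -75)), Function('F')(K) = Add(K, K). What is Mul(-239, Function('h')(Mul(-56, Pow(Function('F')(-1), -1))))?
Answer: 1404125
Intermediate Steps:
Function('F')(K) = Mul(2, K)
Function('h')(C) = Add(-9375, Mul(125, C)) (Function('h')(C) = Mul(125, Add(-75, C)) = Add(-9375, Mul(125, C)))
Mul(-239, Function('h')(Mul(-56, Pow(Function('F')(-1), -1)))) = Mul(-239, Add(-9375, Mul(125, Mul(-56, Pow(Mul(2, -1), -1))))) = Mul(-239, Add(-9375, Mul(125, Mul(-56, Pow(-2, -1))))) = Mul(-239, Add(-9375, Mul(125, Mul(-56, Rational(-1, 2))))) = Mul(-239, Add(-9375, Mul(125, 28))) = Mul(-239, Add(-9375, 3500)) = Mul(-239, -5875) = 1404125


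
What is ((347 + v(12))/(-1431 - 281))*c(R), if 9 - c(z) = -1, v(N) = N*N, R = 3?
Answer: -2455/856 ≈ -2.8680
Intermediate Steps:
v(N) = N²
c(z) = 10 (c(z) = 9 - 1*(-1) = 9 + 1 = 10)
((347 + v(12))/(-1431 - 281))*c(R) = ((347 + 12²)/(-1431 - 281))*10 = ((347 + 144)/(-1712))*10 = (491*(-1/1712))*10 = -491/1712*10 = -2455/856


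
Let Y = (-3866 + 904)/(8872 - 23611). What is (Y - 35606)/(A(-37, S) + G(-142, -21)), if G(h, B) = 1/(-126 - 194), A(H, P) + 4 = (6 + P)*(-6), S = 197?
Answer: 167934039040/5763553299 ≈ 29.137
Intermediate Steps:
A(H, P) = -40 - 6*P (A(H, P) = -4 + (6 + P)*(-6) = -4 + (-36 - 6*P) = -40 - 6*P)
G(h, B) = -1/320 (G(h, B) = 1/(-320) = -1/320)
Y = 2962/14739 (Y = -2962/(-14739) = -2962*(-1/14739) = 2962/14739 ≈ 0.20096)
(Y - 35606)/(A(-37, S) + G(-142, -21)) = (2962/14739 - 35606)/((-40 - 6*197) - 1/320) = -524793872/(14739*((-40 - 1182) - 1/320)) = -524793872/(14739*(-1222 - 1/320)) = -524793872/(14739*(-391041/320)) = -524793872/14739*(-320/391041) = 167934039040/5763553299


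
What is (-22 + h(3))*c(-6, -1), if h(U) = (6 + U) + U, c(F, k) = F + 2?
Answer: 40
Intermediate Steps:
c(F, k) = 2 + F
h(U) = 6 + 2*U
(-22 + h(3))*c(-6, -1) = (-22 + (6 + 2*3))*(2 - 6) = (-22 + (6 + 6))*(-4) = (-22 + 12)*(-4) = -10*(-4) = 40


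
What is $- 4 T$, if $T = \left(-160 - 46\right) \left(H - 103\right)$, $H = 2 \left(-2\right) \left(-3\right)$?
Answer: $-74984$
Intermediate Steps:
$H = 12$ ($H = \left(-4\right) \left(-3\right) = 12$)
$T = 18746$ ($T = \left(-160 - 46\right) \left(12 - 103\right) = \left(-206\right) \left(-91\right) = 18746$)
$- 4 T = \left(-4\right) 18746 = -74984$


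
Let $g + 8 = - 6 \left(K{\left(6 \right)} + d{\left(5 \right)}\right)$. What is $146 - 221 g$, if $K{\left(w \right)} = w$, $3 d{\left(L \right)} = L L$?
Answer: $20920$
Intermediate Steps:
$d{\left(L \right)} = \frac{L^{2}}{3}$ ($d{\left(L \right)} = \frac{L L}{3} = \frac{L^{2}}{3}$)
$g = -94$ ($g = -8 - 6 \left(6 + \frac{5^{2}}{3}\right) = -8 - 6 \left(6 + \frac{1}{3} \cdot 25\right) = -8 - 6 \left(6 + \frac{25}{3}\right) = -8 - 86 = -94$)
$146 - 221 g = 146 - -20774 = 146 + 20774 = 20920$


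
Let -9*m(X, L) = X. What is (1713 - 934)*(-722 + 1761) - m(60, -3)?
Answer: 2428163/3 ≈ 8.0939e+5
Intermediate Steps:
m(X, L) = -X/9
(1713 - 934)*(-722 + 1761) - m(60, -3) = (1713 - 934)*(-722 + 1761) - (-1)*60/9 = 779*1039 - 1*(-20/3) = 809381 + 20/3 = 2428163/3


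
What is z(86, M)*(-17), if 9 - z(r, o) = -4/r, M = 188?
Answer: -6613/43 ≈ -153.79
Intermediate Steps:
z(r, o) = 9 + 4/r (z(r, o) = 9 - (-4)/r = 9 + 4/r)
z(86, M)*(-17) = (9 + 4/86)*(-17) = (9 + 4*(1/86))*(-17) = (9 + 2/43)*(-17) = (389/43)*(-17) = -6613/43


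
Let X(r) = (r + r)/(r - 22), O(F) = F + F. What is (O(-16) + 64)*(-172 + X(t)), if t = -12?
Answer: -93184/17 ≈ -5481.4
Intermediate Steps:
O(F) = 2*F
X(r) = 2*r/(-22 + r) (X(r) = (2*r)/(-22 + r) = 2*r/(-22 + r))
(O(-16) + 64)*(-172 + X(t)) = (2*(-16) + 64)*(-172 + 2*(-12)/(-22 - 12)) = (-32 + 64)*(-172 + 2*(-12)/(-34)) = 32*(-172 + 2*(-12)*(-1/34)) = 32*(-172 + 12/17) = 32*(-2912/17) = -93184/17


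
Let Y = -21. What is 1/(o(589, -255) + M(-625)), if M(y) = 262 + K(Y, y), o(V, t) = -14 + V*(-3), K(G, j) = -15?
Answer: -1/1534 ≈ -0.00065189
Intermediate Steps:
o(V, t) = -14 - 3*V
M(y) = 247 (M(y) = 262 - 15 = 247)
1/(o(589, -255) + M(-625)) = 1/((-14 - 3*589) + 247) = 1/((-14 - 1767) + 247) = 1/(-1781 + 247) = 1/(-1534) = -1/1534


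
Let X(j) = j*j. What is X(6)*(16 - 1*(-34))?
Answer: 1800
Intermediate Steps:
X(j) = j**2
X(6)*(16 - 1*(-34)) = 6**2*(16 - 1*(-34)) = 36*(16 + 34) = 36*50 = 1800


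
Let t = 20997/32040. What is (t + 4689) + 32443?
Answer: 132192253/3560 ≈ 37133.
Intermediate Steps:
t = 2333/3560 (t = 20997*(1/32040) = 2333/3560 ≈ 0.65534)
(t + 4689) + 32443 = (2333/3560 + 4689) + 32443 = 16695173/3560 + 32443 = 132192253/3560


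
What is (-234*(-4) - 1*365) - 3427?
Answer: -2856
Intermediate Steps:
(-234*(-4) - 1*365) - 3427 = (936 - 365) - 3427 = 571 - 3427 = -2856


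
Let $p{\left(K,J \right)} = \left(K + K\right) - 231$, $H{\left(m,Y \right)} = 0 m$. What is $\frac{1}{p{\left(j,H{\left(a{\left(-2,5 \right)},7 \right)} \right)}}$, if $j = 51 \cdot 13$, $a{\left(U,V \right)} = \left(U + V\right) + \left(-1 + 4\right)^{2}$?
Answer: $\frac{1}{1095} \approx 0.00091324$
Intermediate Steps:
$a{\left(U,V \right)} = 9 + U + V$ ($a{\left(U,V \right)} = \left(U + V\right) + 3^{2} = \left(U + V\right) + 9 = 9 + U + V$)
$H{\left(m,Y \right)} = 0$
$j = 663$
$p{\left(K,J \right)} = -231 + 2 K$ ($p{\left(K,J \right)} = 2 K - 231 = -231 + 2 K$)
$\frac{1}{p{\left(j,H{\left(a{\left(-2,5 \right)},7 \right)} \right)}} = \frac{1}{-231 + 2 \cdot 663} = \frac{1}{-231 + 1326} = \frac{1}{1095}$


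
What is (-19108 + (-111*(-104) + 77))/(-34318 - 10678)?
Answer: 7487/44996 ≈ 0.16639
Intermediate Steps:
(-19108 + (-111*(-104) + 77))/(-34318 - 10678) = (-19108 + (11544 + 77))/(-44996) = (-19108 + 11621)*(-1/44996) = -7487*(-1/44996) = 7487/44996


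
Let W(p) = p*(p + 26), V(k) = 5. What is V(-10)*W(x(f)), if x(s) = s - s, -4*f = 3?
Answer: 0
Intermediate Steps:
f = -¾ (f = -¼*3 = -¾ ≈ -0.75000)
x(s) = 0
W(p) = p*(26 + p)
V(-10)*W(x(f)) = 5*(0*(26 + 0)) = 5*(0*26) = 5*0 = 0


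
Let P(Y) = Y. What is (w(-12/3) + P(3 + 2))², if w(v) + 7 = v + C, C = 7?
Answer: 1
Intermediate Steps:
w(v) = v (w(v) = -7 + (v + 7) = -7 + (7 + v) = v)
(w(-12/3) + P(3 + 2))² = (-12/3 + (3 + 2))² = (-12*⅓ + 5)² = (-4 + 5)² = 1² = 1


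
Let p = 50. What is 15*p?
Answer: 750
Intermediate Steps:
15*p = 15*50 = 750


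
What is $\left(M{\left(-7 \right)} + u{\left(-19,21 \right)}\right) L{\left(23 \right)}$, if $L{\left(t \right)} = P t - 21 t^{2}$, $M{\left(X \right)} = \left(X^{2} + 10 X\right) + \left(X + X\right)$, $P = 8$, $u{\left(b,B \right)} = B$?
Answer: $152950$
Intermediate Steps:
$M{\left(X \right)} = X^{2} + 12 X$ ($M{\left(X \right)} = \left(X^{2} + 10 X\right) + 2 X = X^{2} + 12 X$)
$L{\left(t \right)} = - 21 t^{2} + 8 t$ ($L{\left(t \right)} = 8 t - 21 t^{2} = - 21 t^{2} + 8 t$)
$\left(M{\left(-7 \right)} + u{\left(-19,21 \right)}\right) L{\left(23 \right)} = \left(- 7 \left(12 - 7\right) + 21\right) 23 \left(8 - 483\right) = \left(\left(-7\right) 5 + 21\right) 23 \left(8 - 483\right) = \left(-35 + 21\right) 23 \left(-475\right) = \left(-14\right) \left(-10925\right) = 152950$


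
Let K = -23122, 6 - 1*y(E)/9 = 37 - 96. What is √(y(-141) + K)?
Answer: I*√22537 ≈ 150.12*I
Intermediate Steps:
y(E) = 585 (y(E) = 54 - 9*(37 - 96) = 54 - 9*(-59) = 54 + 531 = 585)
√(y(-141) + K) = √(585 - 23122) = √(-22537) = I*√22537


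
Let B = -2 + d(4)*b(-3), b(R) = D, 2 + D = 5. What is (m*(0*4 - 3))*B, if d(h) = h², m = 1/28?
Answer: -69/14 ≈ -4.9286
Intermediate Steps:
D = 3 (D = -2 + 5 = 3)
b(R) = 3
m = 1/28 ≈ 0.035714
B = 46 (B = -2 + 4²*3 = -2 + 16*3 = -2 + 48 = 46)
(m*(0*4 - 3))*B = ((0*4 - 3)/28)*46 = ((0 - 3)/28)*46 = ((1/28)*(-3))*46 = -3/28*46 = -69/14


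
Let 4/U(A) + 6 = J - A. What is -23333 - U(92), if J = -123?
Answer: -5156589/221 ≈ -23333.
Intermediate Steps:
U(A) = 4/(-129 - A) (U(A) = 4/(-6 + (-123 - A)) = 4/(-129 - A))
-23333 - U(92) = -23333 - (-4)/(129 + 92) = -23333 - (-4)/221 = -23333 - 1*(-4/221) = -23333 + 4/221 = -5156589/221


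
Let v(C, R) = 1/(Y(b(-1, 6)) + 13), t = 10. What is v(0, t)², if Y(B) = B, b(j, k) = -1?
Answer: 1/144 ≈ 0.0069444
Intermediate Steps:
v(C, R) = 1/12 (v(C, R) = 1/(-1 + 13) = 1/12)
v(0, t)² = (1/12)² = 1/144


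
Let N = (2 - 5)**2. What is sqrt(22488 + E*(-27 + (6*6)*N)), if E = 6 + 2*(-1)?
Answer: 2*sqrt(5919) ≈ 153.87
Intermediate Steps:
N = 9 (N = (-3)**2 = 9)
E = 4 (E = 6 - 2 = 4)
sqrt(22488 + E*(-27 + (6*6)*N)) = sqrt(22488 + 4*(-27 + (6*6)*9)) = sqrt(22488 + 4*(-27 + 36*9)) = sqrt(22488 + 4*(-27 + 324)) = sqrt(22488 + 4*297) = sqrt(22488 + 1188) = sqrt(23676) = 2*sqrt(5919)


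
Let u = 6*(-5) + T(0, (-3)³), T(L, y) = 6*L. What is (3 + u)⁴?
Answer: 531441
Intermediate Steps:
u = -30 (u = 6*(-5) + 6*0 = -30 + 0 = -30)
(3 + u)⁴ = (3 - 30)⁴ = (-27)⁴ = 531441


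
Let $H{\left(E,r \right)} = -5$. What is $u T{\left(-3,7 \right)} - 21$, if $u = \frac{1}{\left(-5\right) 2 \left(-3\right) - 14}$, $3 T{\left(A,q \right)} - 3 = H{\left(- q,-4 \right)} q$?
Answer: $- \frac{65}{3} \approx -21.667$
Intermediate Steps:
$T{\left(A,q \right)} = 1 - \frac{5 q}{3}$ ($T{\left(A,q \right)} = 1 + \frac{\left(-5\right) q}{3} = 1 - \frac{5 q}{3}$)
$u = \frac{1}{16}$ ($u = \frac{1}{\left(-10\right) \left(-3\right) - 14} = \frac{1}{30 - 14} = \frac{1}{16} \approx 0.0625$)
$u T{\left(-3,7 \right)} - 21 = \frac{1 - \frac{35}{3}}{16} - 21 = \frac{1}{16} \left(- \frac{32}{3}\right) - 21 = - \frac{2}{3} - 21 = - \frac{65}{3}$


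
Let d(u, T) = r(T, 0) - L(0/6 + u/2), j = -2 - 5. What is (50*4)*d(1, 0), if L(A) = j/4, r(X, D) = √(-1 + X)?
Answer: 350 + 200*I ≈ 350.0 + 200.0*I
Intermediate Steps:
j = -7
L(A) = -7/4
d(u, T) = 7/4 + √(-1 + T) (d(u, T) = √(-1 + T) - 1*(-7/4) = √(-1 + T) + 7/4 = 7/4 + √(-1 + T))
(50*4)*d(1, 0) = (50*4)*(7/4 + √(-1 + 0)) = 200*(7/4 + √(-1)) = 200*(7/4 + I) = 350 + 200*I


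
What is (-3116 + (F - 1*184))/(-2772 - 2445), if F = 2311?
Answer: 989/5217 ≈ 0.18957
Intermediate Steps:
(-3116 + (F - 1*184))/(-2772 - 2445) = (-3116 + (2311 - 1*184))/(-2772 - 2445) = (-3116 + (2311 - 184))/(-5217) = (-3116 + 2127)*(-1/5217) = -989*(-1/5217) = 989/5217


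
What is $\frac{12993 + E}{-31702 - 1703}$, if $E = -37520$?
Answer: $\frac{24527}{33405} \approx 0.73423$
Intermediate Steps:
$\frac{12993 + E}{-31702 - 1703} = \frac{12993 - 37520}{-31702 - 1703} = - \frac{24527}{-33405} = \left(-24527\right) \left(- \frac{1}{33405}\right) = \frac{24527}{33405}$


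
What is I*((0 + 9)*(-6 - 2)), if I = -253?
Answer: 18216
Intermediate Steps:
I*((0 + 9)*(-6 - 2)) = -253*(0 + 9)*(-6 - 2) = -2277*(-8) = -253*(-72) = 18216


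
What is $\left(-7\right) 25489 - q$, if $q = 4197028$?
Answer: $-4375451$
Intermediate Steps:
$\left(-7\right) 25489 - q = \left(-7\right) 25489 - 4197028 = -178423 - 4197028 = -4375451$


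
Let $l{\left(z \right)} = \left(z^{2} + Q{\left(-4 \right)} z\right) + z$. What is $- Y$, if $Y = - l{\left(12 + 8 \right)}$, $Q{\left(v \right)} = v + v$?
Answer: $260$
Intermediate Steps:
$Q{\left(v \right)} = 2 v$
$l{\left(z \right)} = z^{2} - 7 z$ ($l{\left(z \right)} = \left(z^{2} + 2 \left(-4\right) z\right) + z = \left(z^{2} - 8 z\right) + z = z^{2} - 7 z$)
$Y = -260$ ($Y = - \left(12 + 8\right) \left(-7 + \left(12 + 8\right)\right) = - 20 \left(-7 + 20\right) = - 20 \cdot 13 = \left(-1\right) 260 = -260$)
$- Y = \left(-1\right) \left(-260\right) = 260$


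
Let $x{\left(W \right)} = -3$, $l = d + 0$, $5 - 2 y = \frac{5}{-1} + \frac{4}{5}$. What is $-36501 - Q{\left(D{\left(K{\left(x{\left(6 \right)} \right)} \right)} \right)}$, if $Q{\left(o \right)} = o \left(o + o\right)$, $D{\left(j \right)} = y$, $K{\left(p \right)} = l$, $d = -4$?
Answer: $- \frac{913583}{25} \approx -36543.0$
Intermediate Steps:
$y = \frac{23}{5}$ ($y = \frac{5}{2} - \frac{\frac{5}{-1} + \frac{4}{5}}{2} = \frac{5}{2} - \frac{5 \left(-1\right) + 4 \cdot \frac{1}{5}}{2} = \frac{5}{2} - \frac{-5 + \frac{4}{5}}{2} = \frac{5}{2} - - \frac{21}{10} = \frac{5}{2} + \frac{21}{10} = \frac{23}{5} \approx 4.6$)
$l = -4$ ($l = -4 + 0 = -4$)
$K{\left(p \right)} = -4$
$D{\left(j \right)} = \frac{23}{5}$
$Q{\left(o \right)} = 2 o^{2}$ ($Q{\left(o \right)} = o 2 o = 2 o^{2}$)
$-36501 - Q{\left(D{\left(K{\left(x{\left(6 \right)} \right)} \right)} \right)} = -36501 - 2 \left(\frac{23}{5}\right)^{2} = -36501 - 2 \cdot \frac{529}{25} = -36501 - \frac{1058}{25} = - \frac{913583}{25}$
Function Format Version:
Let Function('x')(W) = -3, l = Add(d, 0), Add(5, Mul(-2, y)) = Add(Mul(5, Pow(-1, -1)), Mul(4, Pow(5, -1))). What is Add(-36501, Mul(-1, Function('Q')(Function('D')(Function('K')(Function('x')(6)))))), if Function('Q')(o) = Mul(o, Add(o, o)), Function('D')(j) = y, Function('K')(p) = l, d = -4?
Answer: Rational(-913583, 25) ≈ -36543.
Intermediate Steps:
y = Rational(23, 5) (y = Add(Rational(5, 2), Mul(Rational(-1, 2), Add(Mul(5, Pow(-1, -1)), Mul(4, Pow(5, -1))))) = Add(Rational(5, 2), Mul(Rational(-1, 2), Add(Mul(5, -1), Mul(4, Rational(1, 5))))) = Add(Rational(5, 2), Mul(Rational(-1, 2), Add(-5, Rational(4, 5)))) = Add(Rational(5, 2), Mul(Rational(-1, 2), Rational(-21, 5))) = Add(Rational(5, 2), Rational(21, 10)) = Rational(23, 5) ≈ 4.6000)
l = -4 (l = Add(-4, 0) = -4)
Function('K')(p) = -4
Function('D')(j) = Rational(23, 5)
Function('Q')(o) = Mul(2, Pow(o, 2)) (Function('Q')(o) = Mul(o, Mul(2, o)) = Mul(2, Pow(o, 2)))
Add(-36501, Mul(-1, Function('Q')(Function('D')(Function('K')(Function('x')(6)))))) = Add(-36501, Mul(-1, Mul(2, Pow(Rational(23, 5), 2)))) = Add(-36501, Mul(-1, Mul(2, Rational(529, 25)))) = Add(-36501, Mul(-1, Rational(1058, 25))) = Add(-36501, Rational(-1058, 25)) = Rational(-913583, 25)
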